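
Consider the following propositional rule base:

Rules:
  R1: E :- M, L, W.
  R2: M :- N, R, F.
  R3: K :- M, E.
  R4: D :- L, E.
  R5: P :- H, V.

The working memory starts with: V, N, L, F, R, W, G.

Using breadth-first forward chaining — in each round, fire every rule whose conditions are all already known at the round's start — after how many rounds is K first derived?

[1] R2 [M :- N, R, F.]. ⇒ new: M.
[2] R1 [E :- M, L, W.]. ⇒ new: E.
[3] R3 [K :- M, E.]; R4 [D :- L, E.]. ⇒ new: K, D.
K first appears in round 3.

3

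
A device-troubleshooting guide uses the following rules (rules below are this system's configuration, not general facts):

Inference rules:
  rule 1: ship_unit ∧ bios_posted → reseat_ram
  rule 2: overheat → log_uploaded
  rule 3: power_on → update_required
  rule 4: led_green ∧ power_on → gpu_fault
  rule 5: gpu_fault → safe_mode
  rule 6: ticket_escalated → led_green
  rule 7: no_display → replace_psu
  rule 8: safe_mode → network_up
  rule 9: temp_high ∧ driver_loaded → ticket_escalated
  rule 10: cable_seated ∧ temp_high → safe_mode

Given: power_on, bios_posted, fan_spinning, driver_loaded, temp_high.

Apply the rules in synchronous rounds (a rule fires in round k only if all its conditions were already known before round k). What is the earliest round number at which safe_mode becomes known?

4

[1] rule 3 [power_on → update_required]; rule 9 [temp_high ∧ driver_loaded → ticket_escalated]. ⇒ new: update_required, ticket_escalated.
[2] rule 6 [ticket_escalated → led_green]. ⇒ new: led_green.
[3] rule 4 [led_green ∧ power_on → gpu_fault]. ⇒ new: gpu_fault.
[4] rule 5 [gpu_fault → safe_mode]. ⇒ new: safe_mode.
safe_mode first appears in round 4.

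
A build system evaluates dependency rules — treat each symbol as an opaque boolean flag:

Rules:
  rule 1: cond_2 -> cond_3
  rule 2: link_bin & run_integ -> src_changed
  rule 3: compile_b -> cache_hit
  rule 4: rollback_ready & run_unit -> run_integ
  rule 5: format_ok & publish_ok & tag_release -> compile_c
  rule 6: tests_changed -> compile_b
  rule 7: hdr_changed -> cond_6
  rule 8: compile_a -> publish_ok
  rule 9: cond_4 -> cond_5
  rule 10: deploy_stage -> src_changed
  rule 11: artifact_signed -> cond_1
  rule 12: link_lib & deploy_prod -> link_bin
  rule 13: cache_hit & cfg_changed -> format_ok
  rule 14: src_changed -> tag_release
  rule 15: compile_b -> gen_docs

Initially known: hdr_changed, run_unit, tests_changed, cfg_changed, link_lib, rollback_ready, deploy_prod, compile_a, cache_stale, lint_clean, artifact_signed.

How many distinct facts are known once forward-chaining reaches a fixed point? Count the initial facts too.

Round 1: rule 4 [rollback_ready & run_unit -> run_integ]; rule 6 [tests_changed -> compile_b]; rule 7 [hdr_changed -> cond_6]; rule 8 [compile_a -> publish_ok]; rule 11 [artifact_signed -> cond_1]; rule 12 [link_lib & deploy_prod -> link_bin]. New: run_integ, compile_b, cond_6, publish_ok, cond_1, link_bin.
Round 2: rule 2 [link_bin & run_integ -> src_changed]; rule 3 [compile_b -> cache_hit]; rule 15 [compile_b -> gen_docs]. New: src_changed, cache_hit, gen_docs.
Round 3: rule 13 [cache_hit & cfg_changed -> format_ok]; rule 14 [src_changed -> tag_release]. New: format_ok, tag_release.
Round 4: rule 5 [format_ok & publish_ok & tag_release -> compile_c]. New: compile_c.
Closure: {artifact_signed, cache_hit, cache_stale, cfg_changed, compile_a, compile_b, compile_c, cond_1, cond_6, deploy_prod, format_ok, gen_docs, hdr_changed, link_bin, link_lib, lint_clean, publish_ok, rollback_ready, run_integ, run_unit, src_changed, tag_release, tests_changed} — 23 facts.

23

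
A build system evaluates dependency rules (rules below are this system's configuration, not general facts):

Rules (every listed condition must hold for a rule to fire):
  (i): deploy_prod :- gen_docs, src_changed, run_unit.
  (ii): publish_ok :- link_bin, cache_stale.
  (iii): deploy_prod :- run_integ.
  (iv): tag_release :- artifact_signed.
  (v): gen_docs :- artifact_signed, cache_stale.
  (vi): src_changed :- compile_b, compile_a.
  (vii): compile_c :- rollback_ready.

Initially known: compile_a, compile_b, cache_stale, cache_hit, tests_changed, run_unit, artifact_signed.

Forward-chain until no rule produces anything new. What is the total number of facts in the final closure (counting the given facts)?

Round 1: (iv) [tag_release :- artifact_signed.]; (v) [gen_docs :- artifact_signed, cache_stale.]; (vi) [src_changed :- compile_b, compile_a.]. Adds tag_release, gen_docs, src_changed.
Round 2: (i) [deploy_prod :- gen_docs, src_changed, run_unit.]. Adds deploy_prod.
Closure: {artifact_signed, cache_hit, cache_stale, compile_a, compile_b, deploy_prod, gen_docs, run_unit, src_changed, tag_release, tests_changed} — 11 facts.

11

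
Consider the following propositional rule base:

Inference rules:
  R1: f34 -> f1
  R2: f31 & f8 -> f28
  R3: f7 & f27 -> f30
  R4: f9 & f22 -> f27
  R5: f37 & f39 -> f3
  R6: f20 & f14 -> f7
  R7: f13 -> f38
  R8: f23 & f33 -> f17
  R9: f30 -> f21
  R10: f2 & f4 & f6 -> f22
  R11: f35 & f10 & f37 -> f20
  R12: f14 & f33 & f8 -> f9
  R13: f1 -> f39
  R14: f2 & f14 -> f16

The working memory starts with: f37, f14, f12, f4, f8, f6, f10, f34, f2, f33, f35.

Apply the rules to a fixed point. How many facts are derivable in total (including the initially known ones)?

22

Round 1 — R1, R10, R11, R12, R14, derive f1, f22, f20, f9, f16.
Round 2 — R4, R6, R13, derive f27, f7, f39.
Round 3 — R3, R5, derive f30, f3.
Round 4 — R9, derive f21.
Closure: {f1, f10, f12, f14, f16, f2, f20, f21, f22, f27, f3, f30, f33, f34, f35, f37, f39, f4, f6, f7, f8, f9} — 22 facts.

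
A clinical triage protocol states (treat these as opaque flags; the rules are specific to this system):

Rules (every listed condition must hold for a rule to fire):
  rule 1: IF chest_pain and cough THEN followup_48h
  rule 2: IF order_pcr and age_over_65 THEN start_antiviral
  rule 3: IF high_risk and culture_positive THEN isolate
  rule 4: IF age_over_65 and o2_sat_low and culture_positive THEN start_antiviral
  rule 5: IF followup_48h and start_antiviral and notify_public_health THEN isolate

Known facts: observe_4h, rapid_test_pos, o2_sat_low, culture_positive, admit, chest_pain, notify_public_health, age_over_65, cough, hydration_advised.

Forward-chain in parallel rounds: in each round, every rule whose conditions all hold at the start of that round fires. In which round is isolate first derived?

2

Round 1 — rule 1, rule 4, derive followup_48h, start_antiviral.
Round 2 — rule 5, derive isolate.
isolate first appears in round 2.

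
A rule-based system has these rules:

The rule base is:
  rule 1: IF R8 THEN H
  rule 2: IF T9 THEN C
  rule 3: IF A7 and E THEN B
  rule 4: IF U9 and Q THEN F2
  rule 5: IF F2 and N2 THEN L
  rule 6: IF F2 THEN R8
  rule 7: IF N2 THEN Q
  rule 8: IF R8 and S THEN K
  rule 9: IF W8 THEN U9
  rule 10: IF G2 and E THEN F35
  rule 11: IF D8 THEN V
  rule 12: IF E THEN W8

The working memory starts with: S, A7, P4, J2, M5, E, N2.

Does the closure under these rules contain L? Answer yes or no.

Round 1: rule 3 [IF A7 and E THEN B]; rule 7 [IF N2 THEN Q]; rule 12 [IF E THEN W8]. New: B, Q, W8.
Round 2: rule 9 [IF W8 THEN U9]. New: U9.
Round 3: rule 4 [IF U9 and Q THEN F2]. New: F2.
Round 4: rule 5 [IF F2 and N2 THEN L]; rule 6 [IF F2 THEN R8]. New: L, R8.
Round 5: rule 1 [IF R8 THEN H]; rule 8 [IF R8 and S THEN K]. New: H, K.
L appears in round 4, so it is derivable.

yes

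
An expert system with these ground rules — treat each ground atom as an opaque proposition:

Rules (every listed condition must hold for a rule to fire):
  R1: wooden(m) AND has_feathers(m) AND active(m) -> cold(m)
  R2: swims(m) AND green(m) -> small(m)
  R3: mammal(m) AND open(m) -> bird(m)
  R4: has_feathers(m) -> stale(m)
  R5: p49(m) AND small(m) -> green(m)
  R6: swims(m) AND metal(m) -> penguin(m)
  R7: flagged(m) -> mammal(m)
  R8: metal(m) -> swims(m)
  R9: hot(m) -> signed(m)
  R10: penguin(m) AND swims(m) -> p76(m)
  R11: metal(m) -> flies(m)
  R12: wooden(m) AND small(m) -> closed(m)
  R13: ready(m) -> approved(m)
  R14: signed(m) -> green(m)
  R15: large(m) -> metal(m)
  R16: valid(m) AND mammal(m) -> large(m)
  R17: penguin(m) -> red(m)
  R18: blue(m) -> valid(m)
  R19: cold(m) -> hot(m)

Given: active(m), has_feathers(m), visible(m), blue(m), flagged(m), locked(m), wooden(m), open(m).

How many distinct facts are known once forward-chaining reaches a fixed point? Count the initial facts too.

Round 1 — R1, R4, R7, R18, derive cold(m), stale(m), mammal(m), valid(m).
Round 2 — R3, R16, R19, derive bird(m), large(m), hot(m).
Round 3 — R9, R15, derive signed(m), metal(m).
Round 4 — R8, R11, R14, derive swims(m), flies(m), green(m).
Round 5 — R2, R6, derive small(m), penguin(m).
Round 6 — R10, R12, R17, derive p76(m), closed(m), red(m).
Closure: {active(m), bird(m), blue(m), closed(m), cold(m), flagged(m), flies(m), green(m), has_feathers(m), hot(m), large(m), locked(m), mammal(m), metal(m), open(m), p76(m), penguin(m), red(m), signed(m), small(m), stale(m), swims(m), valid(m), visible(m), wooden(m)} — 25 facts.

25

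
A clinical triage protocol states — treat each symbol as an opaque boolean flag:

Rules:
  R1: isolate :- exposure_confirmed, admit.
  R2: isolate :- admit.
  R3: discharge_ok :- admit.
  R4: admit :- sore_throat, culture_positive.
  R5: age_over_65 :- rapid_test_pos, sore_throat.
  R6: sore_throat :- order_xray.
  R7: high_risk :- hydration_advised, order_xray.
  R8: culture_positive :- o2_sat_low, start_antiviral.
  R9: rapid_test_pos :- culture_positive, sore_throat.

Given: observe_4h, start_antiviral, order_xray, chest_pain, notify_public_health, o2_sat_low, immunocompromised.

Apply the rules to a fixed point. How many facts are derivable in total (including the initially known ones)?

14

Round 1 — R6, R8, derive sore_throat, culture_positive.
Round 2 — R4, R9, derive admit, rapid_test_pos.
Round 3 — R2, R3, R5, derive isolate, discharge_ok, age_over_65.
Closure: {admit, age_over_65, chest_pain, culture_positive, discharge_ok, immunocompromised, isolate, notify_public_health, o2_sat_low, observe_4h, order_xray, rapid_test_pos, sore_throat, start_antiviral} — 14 facts.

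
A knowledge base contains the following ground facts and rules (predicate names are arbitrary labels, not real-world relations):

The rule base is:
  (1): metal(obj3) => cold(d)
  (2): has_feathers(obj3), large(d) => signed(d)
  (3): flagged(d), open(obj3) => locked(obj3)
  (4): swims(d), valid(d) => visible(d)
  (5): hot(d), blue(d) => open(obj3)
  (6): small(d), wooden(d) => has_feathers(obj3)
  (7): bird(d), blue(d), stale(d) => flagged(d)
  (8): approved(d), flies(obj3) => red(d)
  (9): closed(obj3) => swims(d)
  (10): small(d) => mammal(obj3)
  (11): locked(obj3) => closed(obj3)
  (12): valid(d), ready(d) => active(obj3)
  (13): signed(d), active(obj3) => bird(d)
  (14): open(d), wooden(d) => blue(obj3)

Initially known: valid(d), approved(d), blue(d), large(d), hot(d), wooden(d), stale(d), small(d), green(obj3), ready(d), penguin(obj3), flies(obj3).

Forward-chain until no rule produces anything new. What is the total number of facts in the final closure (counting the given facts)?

24

[1] (5) [hot(d), blue(d) => open(obj3)]; (6) [small(d), wooden(d) => has_feathers(obj3)]; (8) [approved(d), flies(obj3) => red(d)]; (10) [small(d) => mammal(obj3)]; (12) [valid(d), ready(d) => active(obj3)]. ⇒ new: open(obj3), has_feathers(obj3), red(d), mammal(obj3), active(obj3).
[2] (2) [has_feathers(obj3), large(d) => signed(d)]. ⇒ new: signed(d).
[3] (13) [signed(d), active(obj3) => bird(d)]. ⇒ new: bird(d).
[4] (7) [bird(d), blue(d), stale(d) => flagged(d)]. ⇒ new: flagged(d).
[5] (3) [flagged(d), open(obj3) => locked(obj3)]. ⇒ new: locked(obj3).
[6] (11) [locked(obj3) => closed(obj3)]. ⇒ new: closed(obj3).
[7] (9) [closed(obj3) => swims(d)]. ⇒ new: swims(d).
[8] (4) [swims(d), valid(d) => visible(d)]. ⇒ new: visible(d).
Closure: {active(obj3), approved(d), bird(d), blue(d), closed(obj3), flagged(d), flies(obj3), green(obj3), has_feathers(obj3), hot(d), large(d), locked(obj3), mammal(obj3), open(obj3), penguin(obj3), ready(d), red(d), signed(d), small(d), stale(d), swims(d), valid(d), visible(d), wooden(d)} — 24 facts.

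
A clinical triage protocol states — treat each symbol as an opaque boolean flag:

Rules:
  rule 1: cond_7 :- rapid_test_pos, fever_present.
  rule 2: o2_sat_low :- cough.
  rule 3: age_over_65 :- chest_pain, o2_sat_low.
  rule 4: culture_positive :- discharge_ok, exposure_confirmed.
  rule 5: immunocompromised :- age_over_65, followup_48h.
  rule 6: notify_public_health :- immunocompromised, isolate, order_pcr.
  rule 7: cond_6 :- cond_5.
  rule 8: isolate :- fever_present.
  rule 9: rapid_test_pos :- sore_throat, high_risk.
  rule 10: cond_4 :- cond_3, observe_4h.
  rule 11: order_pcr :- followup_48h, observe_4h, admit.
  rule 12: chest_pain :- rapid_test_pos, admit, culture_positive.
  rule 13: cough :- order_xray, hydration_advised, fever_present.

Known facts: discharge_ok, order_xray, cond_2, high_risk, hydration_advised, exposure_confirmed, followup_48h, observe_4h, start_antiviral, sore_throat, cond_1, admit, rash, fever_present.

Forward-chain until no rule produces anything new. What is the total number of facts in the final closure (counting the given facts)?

25

Round 1 fires rule 4, rule 8, rule 9, rule 11, rule 13, giving culture_positive, isolate, rapid_test_pos, order_pcr, cough.
Round 2 fires rule 1, rule 2, rule 12, giving cond_7, o2_sat_low, chest_pain.
Round 3 fires rule 3, giving age_over_65.
Round 4 fires rule 5, giving immunocompromised.
Round 5 fires rule 6, giving notify_public_health.
Closure: {admit, age_over_65, chest_pain, cond_1, cond_2, cond_7, cough, culture_positive, discharge_ok, exposure_confirmed, fever_present, followup_48h, high_risk, hydration_advised, immunocompromised, isolate, notify_public_health, o2_sat_low, observe_4h, order_pcr, order_xray, rapid_test_pos, rash, sore_throat, start_antiviral} — 25 facts.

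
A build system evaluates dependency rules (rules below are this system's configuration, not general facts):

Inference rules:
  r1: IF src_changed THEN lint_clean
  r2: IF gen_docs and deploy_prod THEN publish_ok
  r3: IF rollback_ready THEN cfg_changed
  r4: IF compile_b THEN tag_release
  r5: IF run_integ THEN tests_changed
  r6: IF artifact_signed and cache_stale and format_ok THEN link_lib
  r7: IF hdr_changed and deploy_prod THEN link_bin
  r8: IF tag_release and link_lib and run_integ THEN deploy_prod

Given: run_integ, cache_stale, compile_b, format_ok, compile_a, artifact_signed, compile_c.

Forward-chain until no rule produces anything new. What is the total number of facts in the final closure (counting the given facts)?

11

Round 1 fires r4, r5, r6, giving tag_release, tests_changed, link_lib.
Round 2 fires r8, giving deploy_prod.
Closure: {artifact_signed, cache_stale, compile_a, compile_b, compile_c, deploy_prod, format_ok, link_lib, run_integ, tag_release, tests_changed} — 11 facts.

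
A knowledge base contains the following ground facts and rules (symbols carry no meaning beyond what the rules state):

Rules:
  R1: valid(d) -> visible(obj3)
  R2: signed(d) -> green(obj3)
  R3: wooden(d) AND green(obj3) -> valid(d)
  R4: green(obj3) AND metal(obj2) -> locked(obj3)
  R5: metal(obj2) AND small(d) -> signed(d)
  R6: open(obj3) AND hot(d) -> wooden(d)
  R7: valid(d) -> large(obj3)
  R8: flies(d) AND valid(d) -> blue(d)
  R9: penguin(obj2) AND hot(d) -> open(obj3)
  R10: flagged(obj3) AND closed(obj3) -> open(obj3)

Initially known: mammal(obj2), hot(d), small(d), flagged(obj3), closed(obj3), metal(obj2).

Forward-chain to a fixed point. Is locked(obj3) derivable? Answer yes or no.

yes

Round 1 fires R5, R10, giving signed(d), open(obj3).
Round 2 fires R2, R6, giving green(obj3), wooden(d).
Round 3 fires R3, R4, giving valid(d), locked(obj3).
Round 4 fires R1, R7, giving visible(obj3), large(obj3).
locked(obj3) appears in round 3, so it is derivable.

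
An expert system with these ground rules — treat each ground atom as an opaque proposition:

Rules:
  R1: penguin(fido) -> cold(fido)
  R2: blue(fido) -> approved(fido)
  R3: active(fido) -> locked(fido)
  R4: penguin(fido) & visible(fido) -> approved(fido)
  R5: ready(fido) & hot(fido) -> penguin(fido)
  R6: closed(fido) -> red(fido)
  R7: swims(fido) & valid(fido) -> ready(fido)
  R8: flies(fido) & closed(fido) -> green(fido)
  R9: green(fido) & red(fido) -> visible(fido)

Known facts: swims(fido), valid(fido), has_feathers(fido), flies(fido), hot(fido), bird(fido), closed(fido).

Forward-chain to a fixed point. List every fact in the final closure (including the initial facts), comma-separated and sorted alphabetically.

Round 1 — R6, R7, R8, derive red(fido), ready(fido), green(fido).
Round 2 — R5, R9, derive penguin(fido), visible(fido).
Round 3 — R1, R4, derive cold(fido), approved(fido).

approved(fido), bird(fido), closed(fido), cold(fido), flies(fido), green(fido), has_feathers(fido), hot(fido), penguin(fido), ready(fido), red(fido), swims(fido), valid(fido), visible(fido)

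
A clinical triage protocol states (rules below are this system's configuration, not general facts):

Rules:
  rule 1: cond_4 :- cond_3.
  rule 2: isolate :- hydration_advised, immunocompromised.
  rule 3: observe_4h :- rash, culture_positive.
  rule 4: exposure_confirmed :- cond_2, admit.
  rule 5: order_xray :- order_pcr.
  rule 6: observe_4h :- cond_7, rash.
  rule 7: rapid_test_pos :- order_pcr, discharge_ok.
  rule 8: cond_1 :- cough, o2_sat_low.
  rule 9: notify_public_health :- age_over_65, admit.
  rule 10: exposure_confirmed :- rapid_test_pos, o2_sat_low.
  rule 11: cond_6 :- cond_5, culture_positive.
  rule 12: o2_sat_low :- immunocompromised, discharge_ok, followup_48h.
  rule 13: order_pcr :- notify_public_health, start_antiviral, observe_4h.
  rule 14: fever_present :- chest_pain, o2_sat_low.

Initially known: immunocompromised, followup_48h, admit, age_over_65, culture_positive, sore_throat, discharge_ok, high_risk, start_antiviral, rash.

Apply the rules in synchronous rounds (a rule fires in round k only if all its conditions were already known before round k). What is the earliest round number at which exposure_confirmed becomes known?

Round 1 — rule 3, rule 9, rule 12, derive observe_4h, notify_public_health, o2_sat_low.
Round 2 — rule 13, derive order_pcr.
Round 3 — rule 5, rule 7, derive order_xray, rapid_test_pos.
Round 4 — rule 10, derive exposure_confirmed.
exposure_confirmed first appears in round 4.

4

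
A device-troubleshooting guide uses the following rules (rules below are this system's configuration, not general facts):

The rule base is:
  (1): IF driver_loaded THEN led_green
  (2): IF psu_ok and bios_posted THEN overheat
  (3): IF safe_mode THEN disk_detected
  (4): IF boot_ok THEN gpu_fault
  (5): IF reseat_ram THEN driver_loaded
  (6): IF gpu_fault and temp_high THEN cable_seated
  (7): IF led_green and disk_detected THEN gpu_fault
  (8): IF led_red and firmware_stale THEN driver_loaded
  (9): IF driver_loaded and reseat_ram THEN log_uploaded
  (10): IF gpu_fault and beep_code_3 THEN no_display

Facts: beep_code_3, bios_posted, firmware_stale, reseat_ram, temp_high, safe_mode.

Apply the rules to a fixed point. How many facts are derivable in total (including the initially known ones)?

13

Round 1: (3) [IF safe_mode THEN disk_detected]; (5) [IF reseat_ram THEN driver_loaded]. Adds disk_detected, driver_loaded.
Round 2: (1) [IF driver_loaded THEN led_green]; (9) [IF driver_loaded and reseat_ram THEN log_uploaded]. Adds led_green, log_uploaded.
Round 3: (7) [IF led_green and disk_detected THEN gpu_fault]. Adds gpu_fault.
Round 4: (6) [IF gpu_fault and temp_high THEN cable_seated]; (10) [IF gpu_fault and beep_code_3 THEN no_display]. Adds cable_seated, no_display.
Closure: {beep_code_3, bios_posted, cable_seated, disk_detected, driver_loaded, firmware_stale, gpu_fault, led_green, log_uploaded, no_display, reseat_ram, safe_mode, temp_high} — 13 facts.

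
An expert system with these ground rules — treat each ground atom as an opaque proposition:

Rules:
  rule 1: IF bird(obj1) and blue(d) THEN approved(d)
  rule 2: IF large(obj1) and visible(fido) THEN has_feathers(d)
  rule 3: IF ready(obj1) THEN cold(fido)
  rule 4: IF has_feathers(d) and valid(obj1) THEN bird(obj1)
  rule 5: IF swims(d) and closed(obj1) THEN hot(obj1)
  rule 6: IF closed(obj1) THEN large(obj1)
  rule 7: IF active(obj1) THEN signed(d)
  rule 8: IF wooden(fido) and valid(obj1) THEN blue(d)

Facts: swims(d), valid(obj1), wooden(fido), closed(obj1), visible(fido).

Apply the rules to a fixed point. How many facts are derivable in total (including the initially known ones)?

11

Round 1: rule 5 [IF swims(d) and closed(obj1) THEN hot(obj1)]; rule 6 [IF closed(obj1) THEN large(obj1)]; rule 8 [IF wooden(fido) and valid(obj1) THEN blue(d)]. Adds hot(obj1), large(obj1), blue(d).
Round 2: rule 2 [IF large(obj1) and visible(fido) THEN has_feathers(d)]. Adds has_feathers(d).
Round 3: rule 4 [IF has_feathers(d) and valid(obj1) THEN bird(obj1)]. Adds bird(obj1).
Round 4: rule 1 [IF bird(obj1) and blue(d) THEN approved(d)]. Adds approved(d).
Closure: {approved(d), bird(obj1), blue(d), closed(obj1), has_feathers(d), hot(obj1), large(obj1), swims(d), valid(obj1), visible(fido), wooden(fido)} — 11 facts.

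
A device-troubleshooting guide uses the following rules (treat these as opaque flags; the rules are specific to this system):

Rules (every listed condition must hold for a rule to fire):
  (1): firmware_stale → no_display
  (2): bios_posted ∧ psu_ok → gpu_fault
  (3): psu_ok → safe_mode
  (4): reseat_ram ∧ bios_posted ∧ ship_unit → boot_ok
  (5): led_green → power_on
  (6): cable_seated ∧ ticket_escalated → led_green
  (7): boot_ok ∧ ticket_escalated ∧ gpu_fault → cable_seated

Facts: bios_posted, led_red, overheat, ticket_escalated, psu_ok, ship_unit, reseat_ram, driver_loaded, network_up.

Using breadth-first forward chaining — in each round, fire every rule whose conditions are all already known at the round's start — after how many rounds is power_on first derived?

Round 1 — (2), (3), (4), derive gpu_fault, safe_mode, boot_ok.
Round 2 — (7), derive cable_seated.
Round 3 — (6), derive led_green.
Round 4 — (5), derive power_on.
power_on first appears in round 4.

4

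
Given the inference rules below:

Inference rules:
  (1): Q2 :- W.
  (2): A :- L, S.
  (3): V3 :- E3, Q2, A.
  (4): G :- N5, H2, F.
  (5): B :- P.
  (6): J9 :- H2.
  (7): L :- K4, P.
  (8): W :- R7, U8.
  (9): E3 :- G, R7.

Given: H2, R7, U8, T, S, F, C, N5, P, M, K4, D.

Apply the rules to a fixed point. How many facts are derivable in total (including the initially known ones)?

Round 1: (4) [G :- N5, H2, F.]; (5) [B :- P.]; (6) [J9 :- H2.]; (7) [L :- K4, P.]; (8) [W :- R7, U8.]. Adds G, B, J9, L, W.
Round 2: (1) [Q2 :- W.]; (2) [A :- L, S.]; (9) [E3 :- G, R7.]. Adds Q2, A, E3.
Round 3: (3) [V3 :- E3, Q2, A.]. Adds V3.
Closure: {A, B, C, D, E3, F, G, H2, J9, K4, L, M, N5, P, Q2, R7, S, T, U8, V3, W} — 21 facts.

21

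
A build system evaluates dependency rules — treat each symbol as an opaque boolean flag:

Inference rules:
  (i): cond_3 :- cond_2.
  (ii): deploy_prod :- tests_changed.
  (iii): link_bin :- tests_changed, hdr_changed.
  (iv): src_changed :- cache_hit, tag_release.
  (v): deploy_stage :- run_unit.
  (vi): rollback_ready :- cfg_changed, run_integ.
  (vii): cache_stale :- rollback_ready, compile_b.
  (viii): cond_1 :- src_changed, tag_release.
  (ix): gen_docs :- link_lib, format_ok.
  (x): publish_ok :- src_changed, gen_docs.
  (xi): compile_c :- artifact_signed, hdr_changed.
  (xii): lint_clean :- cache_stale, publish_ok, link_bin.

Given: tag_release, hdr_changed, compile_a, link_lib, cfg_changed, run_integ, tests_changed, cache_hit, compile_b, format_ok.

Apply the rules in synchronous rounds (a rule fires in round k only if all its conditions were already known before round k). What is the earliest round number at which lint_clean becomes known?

Round 1 fires (ii), (iii), (iv), (vi), (ix), giving deploy_prod, link_bin, src_changed, rollback_ready, gen_docs.
Round 2 fires (vii), (viii), (x), giving cache_stale, cond_1, publish_ok.
Round 3 fires (xii), giving lint_clean.
lint_clean first appears in round 3.

3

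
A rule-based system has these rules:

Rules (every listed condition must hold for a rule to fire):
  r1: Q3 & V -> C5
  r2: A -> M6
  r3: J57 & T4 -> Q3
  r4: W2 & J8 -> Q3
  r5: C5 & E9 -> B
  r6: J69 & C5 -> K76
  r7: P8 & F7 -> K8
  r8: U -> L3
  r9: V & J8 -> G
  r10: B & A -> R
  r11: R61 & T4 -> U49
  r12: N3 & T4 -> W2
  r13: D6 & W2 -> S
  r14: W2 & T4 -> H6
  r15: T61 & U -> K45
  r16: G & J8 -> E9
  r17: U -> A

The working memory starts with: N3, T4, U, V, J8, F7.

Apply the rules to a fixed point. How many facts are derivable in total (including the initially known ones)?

17

Round 1 fires r8, r9, r12, r17, giving L3, G, W2, A.
Round 2 fires r2, r4, r14, r16, giving M6, Q3, H6, E9.
Round 3 fires r1, giving C5.
Round 4 fires r5, giving B.
Round 5 fires r10, giving R.
Closure: {A, B, C5, E9, F7, G, H6, J8, L3, M6, N3, Q3, R, T4, U, V, W2} — 17 facts.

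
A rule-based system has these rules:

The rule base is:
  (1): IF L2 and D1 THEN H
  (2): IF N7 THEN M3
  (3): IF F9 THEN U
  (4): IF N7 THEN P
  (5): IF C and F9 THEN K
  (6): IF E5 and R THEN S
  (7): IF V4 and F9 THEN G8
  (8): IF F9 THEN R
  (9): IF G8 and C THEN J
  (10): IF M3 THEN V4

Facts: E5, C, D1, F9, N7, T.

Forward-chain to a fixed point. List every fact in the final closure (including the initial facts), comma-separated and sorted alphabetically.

C, D1, E5, F9, G8, J, K, M3, N7, P, R, S, T, U, V4

Round 1 fires (2), (3), (4), (5), (8), giving M3, U, P, K, R.
Round 2 fires (6), (10), giving S, V4.
Round 3 fires (7), giving G8.
Round 4 fires (9), giving J.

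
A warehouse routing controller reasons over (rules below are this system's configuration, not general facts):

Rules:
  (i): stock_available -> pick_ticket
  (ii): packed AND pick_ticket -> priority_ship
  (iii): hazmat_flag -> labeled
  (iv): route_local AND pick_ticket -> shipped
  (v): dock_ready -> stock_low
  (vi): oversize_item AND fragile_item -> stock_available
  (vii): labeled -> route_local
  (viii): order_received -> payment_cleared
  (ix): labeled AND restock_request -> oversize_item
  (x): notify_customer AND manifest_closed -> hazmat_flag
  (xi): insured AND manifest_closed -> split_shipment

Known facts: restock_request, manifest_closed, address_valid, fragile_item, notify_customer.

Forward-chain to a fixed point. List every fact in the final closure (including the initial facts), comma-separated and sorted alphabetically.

address_valid, fragile_item, hazmat_flag, labeled, manifest_closed, notify_customer, oversize_item, pick_ticket, restock_request, route_local, shipped, stock_available

[1] (x) [notify_customer AND manifest_closed -> hazmat_flag]. ⇒ new: hazmat_flag.
[2] (iii) [hazmat_flag -> labeled]. ⇒ new: labeled.
[3] (vii) [labeled -> route_local]; (ix) [labeled AND restock_request -> oversize_item]. ⇒ new: route_local, oversize_item.
[4] (vi) [oversize_item AND fragile_item -> stock_available]. ⇒ new: stock_available.
[5] (i) [stock_available -> pick_ticket]. ⇒ new: pick_ticket.
[6] (iv) [route_local AND pick_ticket -> shipped]. ⇒ new: shipped.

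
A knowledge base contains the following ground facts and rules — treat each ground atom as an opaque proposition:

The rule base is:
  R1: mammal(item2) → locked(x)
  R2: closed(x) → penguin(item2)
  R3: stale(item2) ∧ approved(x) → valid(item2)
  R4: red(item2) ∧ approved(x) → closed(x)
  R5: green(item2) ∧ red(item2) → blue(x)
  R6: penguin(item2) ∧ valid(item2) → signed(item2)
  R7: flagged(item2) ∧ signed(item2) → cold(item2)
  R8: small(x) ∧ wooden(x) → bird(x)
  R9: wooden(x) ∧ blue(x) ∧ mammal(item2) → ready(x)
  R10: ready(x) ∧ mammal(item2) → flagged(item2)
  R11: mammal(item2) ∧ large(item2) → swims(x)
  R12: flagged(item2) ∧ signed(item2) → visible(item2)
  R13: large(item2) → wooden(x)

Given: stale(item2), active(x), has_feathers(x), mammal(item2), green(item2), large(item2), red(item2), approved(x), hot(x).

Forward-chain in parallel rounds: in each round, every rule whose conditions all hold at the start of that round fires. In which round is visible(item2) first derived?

[1] R1 [mammal(item2) → locked(x)]; R3 [stale(item2) ∧ approved(x) → valid(item2)]; R4 [red(item2) ∧ approved(x) → closed(x)]; R5 [green(item2) ∧ red(item2) → blue(x)]; R11 [mammal(item2) ∧ large(item2) → swims(x)]; R13 [large(item2) → wooden(x)]. ⇒ new: locked(x), valid(item2), closed(x), blue(x), swims(x), wooden(x).
[2] R2 [closed(x) → penguin(item2)]; R9 [wooden(x) ∧ blue(x) ∧ mammal(item2) → ready(x)]. ⇒ new: penguin(item2), ready(x).
[3] R6 [penguin(item2) ∧ valid(item2) → signed(item2)]; R10 [ready(x) ∧ mammal(item2) → flagged(item2)]. ⇒ new: signed(item2), flagged(item2).
[4] R7 [flagged(item2) ∧ signed(item2) → cold(item2)]; R12 [flagged(item2) ∧ signed(item2) → visible(item2)]. ⇒ new: cold(item2), visible(item2).
visible(item2) first appears in round 4.

4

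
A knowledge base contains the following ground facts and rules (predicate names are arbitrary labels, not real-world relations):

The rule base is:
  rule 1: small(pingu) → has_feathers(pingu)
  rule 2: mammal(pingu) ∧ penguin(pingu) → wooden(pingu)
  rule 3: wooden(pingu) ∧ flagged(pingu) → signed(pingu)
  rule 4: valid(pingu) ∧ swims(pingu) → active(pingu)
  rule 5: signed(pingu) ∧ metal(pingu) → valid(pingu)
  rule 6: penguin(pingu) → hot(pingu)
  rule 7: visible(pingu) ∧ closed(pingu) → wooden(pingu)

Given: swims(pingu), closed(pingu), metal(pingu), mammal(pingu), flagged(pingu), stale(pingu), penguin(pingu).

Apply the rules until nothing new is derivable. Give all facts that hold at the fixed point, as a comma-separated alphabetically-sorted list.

Round 1: rule 2 [mammal(pingu) ∧ penguin(pingu) → wooden(pingu)]; rule 6 [penguin(pingu) → hot(pingu)]. Adds wooden(pingu), hot(pingu).
Round 2: rule 3 [wooden(pingu) ∧ flagged(pingu) → signed(pingu)]. Adds signed(pingu).
Round 3: rule 5 [signed(pingu) ∧ metal(pingu) → valid(pingu)]. Adds valid(pingu).
Round 4: rule 4 [valid(pingu) ∧ swims(pingu) → active(pingu)]. Adds active(pingu).

active(pingu), closed(pingu), flagged(pingu), hot(pingu), mammal(pingu), metal(pingu), penguin(pingu), signed(pingu), stale(pingu), swims(pingu), valid(pingu), wooden(pingu)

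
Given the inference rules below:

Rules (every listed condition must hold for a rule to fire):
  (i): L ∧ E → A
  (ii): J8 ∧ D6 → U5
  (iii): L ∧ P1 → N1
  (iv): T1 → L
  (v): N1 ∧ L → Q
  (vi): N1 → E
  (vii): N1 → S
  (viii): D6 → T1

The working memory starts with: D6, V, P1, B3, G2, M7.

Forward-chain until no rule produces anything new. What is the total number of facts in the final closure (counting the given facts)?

Round 1: (viii) [D6 → T1]. Adds T1.
Round 2: (iv) [T1 → L]. Adds L.
Round 3: (iii) [L ∧ P1 → N1]. Adds N1.
Round 4: (v) [N1 ∧ L → Q]; (vi) [N1 → E]; (vii) [N1 → S]. Adds Q, E, S.
Round 5: (i) [L ∧ E → A]. Adds A.
Closure: {A, B3, D6, E, G2, L, M7, N1, P1, Q, S, T1, V} — 13 facts.

13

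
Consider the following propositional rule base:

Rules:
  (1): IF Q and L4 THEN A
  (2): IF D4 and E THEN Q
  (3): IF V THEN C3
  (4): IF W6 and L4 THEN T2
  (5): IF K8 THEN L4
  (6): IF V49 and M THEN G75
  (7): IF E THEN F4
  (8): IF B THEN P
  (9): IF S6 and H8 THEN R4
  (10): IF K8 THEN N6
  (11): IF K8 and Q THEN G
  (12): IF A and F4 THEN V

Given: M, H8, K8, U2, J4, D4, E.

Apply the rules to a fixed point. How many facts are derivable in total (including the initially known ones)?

[1] (2) [IF D4 and E THEN Q]; (5) [IF K8 THEN L4]; (7) [IF E THEN F4]; (10) [IF K8 THEN N6]. ⇒ new: Q, L4, F4, N6.
[2] (1) [IF Q and L4 THEN A]; (11) [IF K8 and Q THEN G]. ⇒ new: A, G.
[3] (12) [IF A and F4 THEN V]. ⇒ new: V.
[4] (3) [IF V THEN C3]. ⇒ new: C3.
Closure: {A, C3, D4, E, F4, G, H8, J4, K8, L4, M, N6, Q, U2, V} — 15 facts.

15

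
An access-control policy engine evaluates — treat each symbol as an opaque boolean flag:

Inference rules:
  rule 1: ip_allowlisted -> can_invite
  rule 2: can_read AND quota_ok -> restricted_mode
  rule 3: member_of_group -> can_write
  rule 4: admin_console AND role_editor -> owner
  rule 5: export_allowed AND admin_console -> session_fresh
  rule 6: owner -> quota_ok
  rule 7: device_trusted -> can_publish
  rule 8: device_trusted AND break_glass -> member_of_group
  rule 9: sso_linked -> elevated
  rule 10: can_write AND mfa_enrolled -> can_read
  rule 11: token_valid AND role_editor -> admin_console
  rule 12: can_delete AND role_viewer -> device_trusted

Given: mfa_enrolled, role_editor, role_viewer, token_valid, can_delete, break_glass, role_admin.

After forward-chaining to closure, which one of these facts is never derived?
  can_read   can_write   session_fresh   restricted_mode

Round 1: rule 11 [token_valid AND role_editor -> admin_console]; rule 12 [can_delete AND role_viewer -> device_trusted]. New: admin_console, device_trusted.
Round 2: rule 4 [admin_console AND role_editor -> owner]; rule 7 [device_trusted -> can_publish]; rule 8 [device_trusted AND break_glass -> member_of_group]. New: owner, can_publish, member_of_group.
Round 3: rule 3 [member_of_group -> can_write]; rule 6 [owner -> quota_ok]. New: can_write, quota_ok.
Round 4: rule 10 [can_write AND mfa_enrolled -> can_read]. New: can_read.
Round 5: rule 2 [can_read AND quota_ok -> restricted_mode]. New: restricted_mode.
Derived: can_write (round 3), can_read (round 4), restricted_mode (round 5). session_fresh never appears in any round.

session_fresh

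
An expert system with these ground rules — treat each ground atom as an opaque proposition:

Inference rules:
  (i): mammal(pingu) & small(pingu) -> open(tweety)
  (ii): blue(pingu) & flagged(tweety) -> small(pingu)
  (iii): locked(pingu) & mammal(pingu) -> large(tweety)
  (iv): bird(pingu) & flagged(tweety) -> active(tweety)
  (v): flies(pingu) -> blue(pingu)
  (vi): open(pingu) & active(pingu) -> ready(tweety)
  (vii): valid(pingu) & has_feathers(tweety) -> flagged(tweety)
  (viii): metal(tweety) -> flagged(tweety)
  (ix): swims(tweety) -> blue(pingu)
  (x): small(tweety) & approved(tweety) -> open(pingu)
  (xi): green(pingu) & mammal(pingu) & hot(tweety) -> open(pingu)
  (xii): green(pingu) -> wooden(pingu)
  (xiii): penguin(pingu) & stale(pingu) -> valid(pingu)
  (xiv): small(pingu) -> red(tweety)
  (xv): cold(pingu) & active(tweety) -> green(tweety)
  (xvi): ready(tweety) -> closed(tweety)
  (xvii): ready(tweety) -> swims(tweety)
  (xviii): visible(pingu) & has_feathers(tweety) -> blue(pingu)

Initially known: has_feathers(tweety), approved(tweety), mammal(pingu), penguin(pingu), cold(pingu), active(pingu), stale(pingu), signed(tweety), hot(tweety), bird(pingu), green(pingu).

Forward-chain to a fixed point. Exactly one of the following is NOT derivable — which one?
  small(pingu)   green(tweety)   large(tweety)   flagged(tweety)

large(tweety)

Round 1 — (xi), (xii), (xiii), derive open(pingu), wooden(pingu), valid(pingu).
Round 2 — (vi), (vii), derive ready(tweety), flagged(tweety).
Round 3 — (iv), (xvi), (xvii), derive active(tweety), closed(tweety), swims(tweety).
Round 4 — (ix), (xv), derive blue(pingu), green(tweety).
Round 5 — (ii), derive small(pingu).
Round 6 — (i), (xiv), derive open(tweety), red(tweety).
Derived: green(tweety) (round 4), flagged(tweety) (round 2), small(pingu) (round 5). large(tweety) never appears in any round.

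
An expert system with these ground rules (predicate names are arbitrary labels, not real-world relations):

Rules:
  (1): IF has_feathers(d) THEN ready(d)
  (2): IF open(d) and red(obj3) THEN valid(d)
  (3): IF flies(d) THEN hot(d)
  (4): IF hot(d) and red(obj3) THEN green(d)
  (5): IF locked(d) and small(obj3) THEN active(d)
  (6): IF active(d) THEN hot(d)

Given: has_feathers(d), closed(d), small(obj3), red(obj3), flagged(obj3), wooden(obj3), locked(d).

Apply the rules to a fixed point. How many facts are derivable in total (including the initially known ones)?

Round 1: (1) [IF has_feathers(d) THEN ready(d)]; (5) [IF locked(d) and small(obj3) THEN active(d)]. New: ready(d), active(d).
Round 2: (6) [IF active(d) THEN hot(d)]. New: hot(d).
Round 3: (4) [IF hot(d) and red(obj3) THEN green(d)]. New: green(d).
Closure: {active(d), closed(d), flagged(obj3), green(d), has_feathers(d), hot(d), locked(d), ready(d), red(obj3), small(obj3), wooden(obj3)} — 11 facts.

11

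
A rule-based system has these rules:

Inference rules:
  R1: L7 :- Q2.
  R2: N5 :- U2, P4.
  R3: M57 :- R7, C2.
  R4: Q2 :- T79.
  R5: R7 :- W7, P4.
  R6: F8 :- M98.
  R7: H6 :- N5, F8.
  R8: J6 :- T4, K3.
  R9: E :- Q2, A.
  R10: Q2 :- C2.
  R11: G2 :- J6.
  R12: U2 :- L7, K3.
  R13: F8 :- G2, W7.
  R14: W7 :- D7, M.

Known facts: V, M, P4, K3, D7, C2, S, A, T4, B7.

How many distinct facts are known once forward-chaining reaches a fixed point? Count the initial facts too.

Round 1 fires R8, R10, R14, giving J6, Q2, W7.
Round 2 fires R1, R5, R9, R11, giving L7, R7, E, G2.
Round 3 fires R3, R12, R13, giving M57, U2, F8.
Round 4 fires R2, giving N5.
Round 5 fires R7, giving H6.
Closure: {A, B7, C2, D7, E, F8, G2, H6, J6, K3, L7, M, M57, N5, P4, Q2, R7, S, T4, U2, V, W7} — 22 facts.

22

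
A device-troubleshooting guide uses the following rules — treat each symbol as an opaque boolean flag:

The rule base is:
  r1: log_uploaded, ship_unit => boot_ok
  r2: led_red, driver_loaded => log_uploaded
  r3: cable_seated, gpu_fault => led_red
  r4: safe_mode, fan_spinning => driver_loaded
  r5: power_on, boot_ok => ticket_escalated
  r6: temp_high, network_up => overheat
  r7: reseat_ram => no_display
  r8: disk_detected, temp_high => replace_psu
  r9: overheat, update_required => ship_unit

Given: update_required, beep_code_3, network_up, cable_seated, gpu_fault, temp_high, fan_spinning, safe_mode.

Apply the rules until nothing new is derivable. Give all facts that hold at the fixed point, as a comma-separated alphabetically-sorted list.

Round 1 fires r3, r4, r6, giving led_red, driver_loaded, overheat.
Round 2 fires r2, r9, giving log_uploaded, ship_unit.
Round 3 fires r1, giving boot_ok.

beep_code_3, boot_ok, cable_seated, driver_loaded, fan_spinning, gpu_fault, led_red, log_uploaded, network_up, overheat, safe_mode, ship_unit, temp_high, update_required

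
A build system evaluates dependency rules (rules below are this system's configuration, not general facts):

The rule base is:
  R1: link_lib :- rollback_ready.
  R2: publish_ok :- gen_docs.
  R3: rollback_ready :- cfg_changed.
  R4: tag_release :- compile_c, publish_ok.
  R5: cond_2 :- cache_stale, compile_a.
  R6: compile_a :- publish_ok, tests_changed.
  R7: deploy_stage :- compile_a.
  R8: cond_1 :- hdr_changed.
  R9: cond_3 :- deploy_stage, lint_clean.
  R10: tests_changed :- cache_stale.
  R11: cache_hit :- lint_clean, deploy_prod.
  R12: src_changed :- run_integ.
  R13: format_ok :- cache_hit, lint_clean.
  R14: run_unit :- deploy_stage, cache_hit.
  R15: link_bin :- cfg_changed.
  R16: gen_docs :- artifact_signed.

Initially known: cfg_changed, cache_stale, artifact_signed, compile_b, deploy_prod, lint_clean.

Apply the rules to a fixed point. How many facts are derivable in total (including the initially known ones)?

[1] R3 [rollback_ready :- cfg_changed.]; R10 [tests_changed :- cache_stale.]; R11 [cache_hit :- lint_clean, deploy_prod.]; R15 [link_bin :- cfg_changed.]; R16 [gen_docs :- artifact_signed.]. ⇒ new: rollback_ready, tests_changed, cache_hit, link_bin, gen_docs.
[2] R1 [link_lib :- rollback_ready.]; R2 [publish_ok :- gen_docs.]; R13 [format_ok :- cache_hit, lint_clean.]. ⇒ new: link_lib, publish_ok, format_ok.
[3] R6 [compile_a :- publish_ok, tests_changed.]. ⇒ new: compile_a.
[4] R5 [cond_2 :- cache_stale, compile_a.]; R7 [deploy_stage :- compile_a.]. ⇒ new: cond_2, deploy_stage.
[5] R9 [cond_3 :- deploy_stage, lint_clean.]; R14 [run_unit :- deploy_stage, cache_hit.]. ⇒ new: cond_3, run_unit.
Closure: {artifact_signed, cache_hit, cache_stale, cfg_changed, compile_a, compile_b, cond_2, cond_3, deploy_prod, deploy_stage, format_ok, gen_docs, link_bin, link_lib, lint_clean, publish_ok, rollback_ready, run_unit, tests_changed} — 19 facts.

19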